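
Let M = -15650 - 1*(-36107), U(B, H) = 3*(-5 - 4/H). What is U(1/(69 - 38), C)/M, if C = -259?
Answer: -1291/1766121 ≈ -0.00073098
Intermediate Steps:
U(B, H) = -15 - 12/H
M = 20457 (M = -15650 + 36107 = 20457)
U(1/(69 - 38), C)/M = (-15 - 12/(-259))/20457 = (-15 - 12*(-1/259))*(1/20457) = (-15 + 12/259)*(1/20457) = -3873/259*1/20457 = -1291/1766121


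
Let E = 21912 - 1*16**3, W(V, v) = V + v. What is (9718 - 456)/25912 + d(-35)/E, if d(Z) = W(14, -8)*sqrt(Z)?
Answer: 4631/12956 + 3*I*sqrt(35)/8908 ≈ 0.35744 + 0.0019924*I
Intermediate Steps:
d(Z) = 6*sqrt(Z) (d(Z) = (14 - 8)*sqrt(Z) = 6*sqrt(Z))
E = 17816 (E = 21912 - 1*4096 = 21912 - 4096 = 17816)
(9718 - 456)/25912 + d(-35)/E = (9718 - 456)/25912 + (6*sqrt(-35))/17816 = 9262*(1/25912) + (6*(I*sqrt(35)))*(1/17816) = 4631/12956 + (6*I*sqrt(35))*(1/17816) = 4631/12956 + 3*I*sqrt(35)/8908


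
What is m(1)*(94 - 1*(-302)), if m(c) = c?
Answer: 396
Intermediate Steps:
m(1)*(94 - 1*(-302)) = 1*(94 - 1*(-302)) = 1*(94 + 302) = 1*396 = 396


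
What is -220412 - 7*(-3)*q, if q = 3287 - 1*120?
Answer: -153905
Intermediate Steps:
q = 3167 (q = 3287 - 120 = 3167)
-220412 - 7*(-3)*q = -220412 - 7*(-3)*3167 = -220412 - (-21)*3167 = -220412 - 1*(-66507) = -220412 + 66507 = -153905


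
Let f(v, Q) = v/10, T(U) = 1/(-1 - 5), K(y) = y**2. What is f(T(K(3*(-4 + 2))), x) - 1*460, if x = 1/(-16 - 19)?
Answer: -27601/60 ≈ -460.02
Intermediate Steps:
T(U) = -1/6 (T(U) = 1/(-6) = -1/6)
x = -1/35 (x = 1/(-35) = -1/35 ≈ -0.028571)
f(v, Q) = v/10 (f(v, Q) = v*(1/10) = v/10)
f(T(K(3*(-4 + 2))), x) - 1*460 = (1/10)*(-1/6) - 1*460 = -1/60 - 460 = -27601/60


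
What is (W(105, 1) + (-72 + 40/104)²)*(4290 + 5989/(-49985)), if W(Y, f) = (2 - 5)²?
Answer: 186185414912402/8447465 ≈ 2.2040e+7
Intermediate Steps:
W(Y, f) = 9 (W(Y, f) = (-3)² = 9)
(W(105, 1) + (-72 + 40/104)²)*(4290 + 5989/(-49985)) = (9 + (-72 + 40/104)²)*(4290 + 5989/(-49985)) = (9 + (-72 + 40*(1/104))²)*(4290 + 5989*(-1/49985)) = (9 + (-72 + 5/13)²)*(4290 - 5989/49985) = (9 + (-931/13)²)*(214429661/49985) = (9 + 866761/169)*(214429661/49985) = (868282/169)*(214429661/49985) = 186185414912402/8447465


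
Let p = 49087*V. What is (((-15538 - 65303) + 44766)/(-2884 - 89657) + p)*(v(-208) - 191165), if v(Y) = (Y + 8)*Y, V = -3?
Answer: 679406197901730/30847 ≈ 2.2025e+10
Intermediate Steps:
v(Y) = Y*(8 + Y) (v(Y) = (8 + Y)*Y = Y*(8 + Y))
p = -147261 (p = 49087*(-3) = -147261)
(((-15538 - 65303) + 44766)/(-2884 - 89657) + p)*(v(-208) - 191165) = (((-15538 - 65303) + 44766)/(-2884 - 89657) - 147261)*(-208*(8 - 208) - 191165) = ((-80841 + 44766)/(-92541) - 147261)*(-208*(-200) - 191165) = (-36075*(-1/92541) - 147261)*(41600 - 191165) = (12025/30847 - 147261)*(-149565) = -4542548042/30847*(-149565) = 679406197901730/30847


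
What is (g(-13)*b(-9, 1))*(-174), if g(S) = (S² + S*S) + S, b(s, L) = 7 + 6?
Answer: -735150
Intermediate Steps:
b(s, L) = 13
g(S) = S + 2*S² (g(S) = (S² + S²) + S = 2*S² + S = S + 2*S²)
(g(-13)*b(-9, 1))*(-174) = (-13*(1 + 2*(-13))*13)*(-174) = (-13*(1 - 26)*13)*(-174) = (-13*(-25)*13)*(-174) = (325*13)*(-174) = 4225*(-174) = -735150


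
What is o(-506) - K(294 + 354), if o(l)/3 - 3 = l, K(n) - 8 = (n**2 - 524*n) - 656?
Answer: -81213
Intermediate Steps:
K(n) = -648 + n**2 - 524*n (K(n) = 8 + ((n**2 - 524*n) - 656) = 8 + (-656 + n**2 - 524*n) = -648 + n**2 - 524*n)
o(l) = 9 + 3*l
o(-506) - K(294 + 354) = (9 + 3*(-506)) - (-648 + (294 + 354)**2 - 524*(294 + 354)) = (9 - 1518) - (-648 + 648**2 - 524*648) = -1509 - (-648 + 419904 - 339552) = -1509 - 1*79704 = -1509 - 79704 = -81213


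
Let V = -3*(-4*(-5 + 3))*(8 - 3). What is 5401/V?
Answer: -5401/120 ≈ -45.008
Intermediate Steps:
V = -120 (V = -3*(-4*(-2))*5 = -24*5 = -3*40 = -120)
5401/V = 5401/(-120) = 5401*(-1/120) = -5401/120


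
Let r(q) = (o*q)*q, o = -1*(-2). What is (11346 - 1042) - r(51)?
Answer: 5102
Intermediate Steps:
o = 2
r(q) = 2*q**2 (r(q) = (2*q)*q = 2*q**2)
(11346 - 1042) - r(51) = (11346 - 1042) - 2*51**2 = 10304 - 2*2601 = 10304 - 1*5202 = 10304 - 5202 = 5102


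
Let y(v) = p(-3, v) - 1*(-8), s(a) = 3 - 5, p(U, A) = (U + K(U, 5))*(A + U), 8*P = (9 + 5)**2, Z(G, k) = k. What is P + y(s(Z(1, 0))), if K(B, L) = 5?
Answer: 45/2 ≈ 22.500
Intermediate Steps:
P = 49/2 (P = (9 + 5)**2/8 = (1/8)*14**2 = (1/8)*196 = 49/2 ≈ 24.500)
p(U, A) = (5 + U)*(A + U) (p(U, A) = (U + 5)*(A + U) = (5 + U)*(A + U))
s(a) = -2
y(v) = 2 + 2*v (y(v) = ((-3)**2 + 5*v + 5*(-3) + v*(-3)) - 1*(-8) = (9 + 5*v - 15 - 3*v) + 8 = (-6 + 2*v) + 8 = 2 + 2*v)
P + y(s(Z(1, 0))) = 49/2 + (2 + 2*(-2)) = 49/2 + (2 - 4) = 49/2 - 2 = 45/2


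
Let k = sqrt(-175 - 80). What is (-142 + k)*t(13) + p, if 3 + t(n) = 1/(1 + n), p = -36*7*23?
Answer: -37661/7 - 41*I*sqrt(255)/14 ≈ -5380.1 - 46.766*I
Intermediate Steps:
k = I*sqrt(255) (k = sqrt(-255) = I*sqrt(255) ≈ 15.969*I)
p = -5796 (p = -252*23 = -5796)
t(n) = -3 + 1/(1 + n)
(-142 + k)*t(13) + p = (-142 + I*sqrt(255))*((-2 - 3*13)/(1 + 13)) - 5796 = (-142 + I*sqrt(255))*((-2 - 39)/14) - 5796 = (-142 + I*sqrt(255))*((1/14)*(-41)) - 5796 = (-142 + I*sqrt(255))*(-41/14) - 5796 = (2911/7 - 41*I*sqrt(255)/14) - 5796 = -37661/7 - 41*I*sqrt(255)/14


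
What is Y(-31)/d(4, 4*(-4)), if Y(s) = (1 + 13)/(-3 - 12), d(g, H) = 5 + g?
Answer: -14/135 ≈ -0.10370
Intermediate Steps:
Y(s) = -14/15 (Y(s) = 14/(-15) = 14*(-1/15) = -14/15)
Y(-31)/d(4, 4*(-4)) = -14/(15*(5 + 4)) = -14/15/9 = -14/15*⅑ = -14/135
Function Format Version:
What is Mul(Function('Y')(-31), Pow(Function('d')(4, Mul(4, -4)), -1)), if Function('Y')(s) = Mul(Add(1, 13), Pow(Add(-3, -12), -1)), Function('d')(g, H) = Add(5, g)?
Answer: Rational(-14, 135) ≈ -0.10370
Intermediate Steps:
Function('Y')(s) = Rational(-14, 15) (Function('Y')(s) = Mul(14, Pow(-15, -1)) = Mul(14, Rational(-1, 15)) = Rational(-14, 15))
Mul(Function('Y')(-31), Pow(Function('d')(4, Mul(4, -4)), -1)) = Mul(Rational(-14, 15), Pow(Add(5, 4), -1)) = Mul(Rational(-14, 15), Pow(9, -1)) = Mul(Rational(-14, 15), Rational(1, 9)) = Rational(-14, 135)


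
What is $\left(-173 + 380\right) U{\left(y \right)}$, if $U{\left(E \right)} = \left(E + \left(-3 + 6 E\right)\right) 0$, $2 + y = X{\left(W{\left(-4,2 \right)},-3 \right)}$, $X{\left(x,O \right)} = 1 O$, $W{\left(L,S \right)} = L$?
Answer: $0$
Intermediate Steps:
$X{\left(x,O \right)} = O$
$y = -5$ ($y = -2 - 3 = -5$)
$U{\left(E \right)} = 0$ ($U{\left(E \right)} = \left(-3 + 7 E\right) 0 = 0$)
$\left(-173 + 380\right) U{\left(y \right)} = \left(-173 + 380\right) 0 = 207 \cdot 0 = 0$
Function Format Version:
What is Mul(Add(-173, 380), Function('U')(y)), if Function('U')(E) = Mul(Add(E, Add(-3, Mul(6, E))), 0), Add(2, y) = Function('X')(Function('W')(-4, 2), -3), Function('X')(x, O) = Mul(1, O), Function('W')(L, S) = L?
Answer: 0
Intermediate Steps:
Function('X')(x, O) = O
y = -5 (y = Add(-2, -3) = -5)
Function('U')(E) = 0 (Function('U')(E) = Mul(Add(-3, Mul(7, E)), 0) = 0)
Mul(Add(-173, 380), Function('U')(y)) = Mul(Add(-173, 380), 0) = Mul(207, 0) = 0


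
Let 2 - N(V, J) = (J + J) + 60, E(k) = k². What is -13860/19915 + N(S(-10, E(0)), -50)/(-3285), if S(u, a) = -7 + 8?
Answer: -441586/623055 ≈ -0.70874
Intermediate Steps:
S(u, a) = 1
N(V, J) = -58 - 2*J (N(V, J) = 2 - ((J + J) + 60) = 2 - (2*J + 60) = 2 - (60 + 2*J) = 2 + (-60 - 2*J) = -58 - 2*J)
-13860/19915 + N(S(-10, E(0)), -50)/(-3285) = -13860/19915 + (-58 - 2*(-50))/(-3285) = -13860*1/19915 + (-58 + 100)*(-1/3285) = -396/569 + 42*(-1/3285) = -396/569 - 14/1095 = -441586/623055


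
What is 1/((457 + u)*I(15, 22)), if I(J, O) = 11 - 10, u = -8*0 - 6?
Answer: 1/451 ≈ 0.0022173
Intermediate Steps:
u = -6 (u = 0 - 6 = -6)
I(J, O) = 1
1/((457 + u)*I(15, 22)) = 1/((457 - 6)*1) = 1/(451*1) = 1/451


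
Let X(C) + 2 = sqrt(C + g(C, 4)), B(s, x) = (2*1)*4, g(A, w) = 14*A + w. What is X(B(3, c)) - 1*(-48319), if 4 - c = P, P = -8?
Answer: 48317 + 2*sqrt(31) ≈ 48328.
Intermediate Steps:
g(A, w) = w + 14*A
c = 12 (c = 4 - 1*(-8) = 4 + 8 = 12)
B(s, x) = 8 (B(s, x) = 2*4 = 8)
X(C) = -2 + sqrt(4 + 15*C) (X(C) = -2 + sqrt(C + (4 + 14*C)) = -2 + sqrt(4 + 15*C))
X(B(3, c)) - 1*(-48319) = (-2 + sqrt(4 + 15*8)) - 1*(-48319) = (-2 + sqrt(4 + 120)) + 48319 = (-2 + sqrt(124)) + 48319 = (-2 + 2*sqrt(31)) + 48319 = 48317 + 2*sqrt(31)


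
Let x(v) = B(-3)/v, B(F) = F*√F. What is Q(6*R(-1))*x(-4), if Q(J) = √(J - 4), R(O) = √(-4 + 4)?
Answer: -3*√3/2 ≈ -2.5981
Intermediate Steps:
R(O) = 0 (R(O) = √0 = 0)
B(F) = F^(3/2)
Q(J) = √(-4 + J)
x(v) = -3*I*√3/v (x(v) = (-3)^(3/2)/v = (-3*I*√3)/v = -3*I*√3/v)
Q(6*R(-1))*x(-4) = √(-4 + 6*0)*(-3*I*√3/(-4)) = √(-4 + 0)*(-3*I*√3*(-¼)) = √(-4)*(3*I*√3/4) = (2*I)*(3*I*√3/4) = -3*√3/2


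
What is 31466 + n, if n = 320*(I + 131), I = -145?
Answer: 26986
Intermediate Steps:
n = -4480 (n = 320*(-145 + 131) = 320*(-14) = -4480)
31466 + n = 31466 - 4480 = 26986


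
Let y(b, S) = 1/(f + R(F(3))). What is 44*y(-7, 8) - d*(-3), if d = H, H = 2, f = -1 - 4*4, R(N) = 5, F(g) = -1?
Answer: 7/3 ≈ 2.3333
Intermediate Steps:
f = -17 (f = -1 - 16 = -17)
y(b, S) = -1/12 (y(b, S) = 1/(-17 + 5) = 1/(-12) = -1/12)
d = 2
44*y(-7, 8) - d*(-3) = 44*(-1/12) - 1*2*(-3) = -11/3 - 2*(-3) = -11/3 + 6 = 7/3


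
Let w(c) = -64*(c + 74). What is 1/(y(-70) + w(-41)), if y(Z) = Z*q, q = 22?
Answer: -1/3652 ≈ -0.00027382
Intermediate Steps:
w(c) = -4736 - 64*c (w(c) = -64*(74 + c) = -4736 - 64*c)
y(Z) = 22*Z (y(Z) = Z*22 = 22*Z)
1/(y(-70) + w(-41)) = 1/(22*(-70) + (-4736 - 64*(-41))) = 1/(-1540 + (-4736 + 2624)) = 1/(-1540 - 2112) = 1/(-3652) = -1/3652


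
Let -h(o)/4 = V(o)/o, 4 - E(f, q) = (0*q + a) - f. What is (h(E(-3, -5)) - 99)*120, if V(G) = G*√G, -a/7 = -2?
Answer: -11880 - 480*I*√13 ≈ -11880.0 - 1730.7*I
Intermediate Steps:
a = 14 (a = -7*(-2) = 14)
E(f, q) = -10 + f (E(f, q) = 4 - ((0*q + 14) - f) = 4 - ((0 + 14) - f) = 4 - (14 - f) = 4 + (-14 + f) = -10 + f)
V(G) = G^(3/2)
h(o) = -4*√o (h(o) = -4*o^(3/2)/o = -4*√o)
(h(E(-3, -5)) - 99)*120 = (-4*√(-10 - 3) - 99)*120 = (-4*I*√13 - 99)*120 = (-99 - 4*I*√13)*120 = -11880 - 480*I*√13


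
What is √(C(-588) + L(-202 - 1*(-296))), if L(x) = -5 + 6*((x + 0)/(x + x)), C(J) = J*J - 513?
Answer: √345229 ≈ 587.56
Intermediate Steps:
C(J) = -513 + J² (C(J) = J² - 513 = -513 + J²)
L(x) = -2 (L(x) = -5 + 6*(x/((2*x))) = -5 + 6*(x*(1/(2*x))) = -5 + 6*(½) = -5 + 3 = -2)
√(C(-588) + L(-202 - 1*(-296))) = √((-513 + (-588)²) - 2) = √((-513 + 345744) - 2) = √(345231 - 2) = √345229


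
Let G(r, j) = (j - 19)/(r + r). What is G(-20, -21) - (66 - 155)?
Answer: 90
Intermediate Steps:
G(r, j) = (-19 + j)/(2*r) (G(r, j) = (-19 + j)/((2*r)) = (-19 + j)*(1/(2*r)) = (-19 + j)/(2*r))
G(-20, -21) - (66 - 155) = (½)*(-19 - 21)/(-20) - (66 - 155) = (½)*(-1/20)*(-40) - 1*(-89) = 1 + 89 = 90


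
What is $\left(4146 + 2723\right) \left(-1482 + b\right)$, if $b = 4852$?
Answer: $23148530$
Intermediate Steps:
$\left(4146 + 2723\right) \left(-1482 + b\right) = \left(4146 + 2723\right) \left(-1482 + 4852\right) = 6869 \cdot 3370 = 23148530$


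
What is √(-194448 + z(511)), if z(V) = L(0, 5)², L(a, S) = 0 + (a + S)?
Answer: I*√194423 ≈ 440.93*I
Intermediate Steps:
L(a, S) = S + a (L(a, S) = 0 + (S + a) = S + a)
z(V) = 25 (z(V) = (5 + 0)² = 5² = 25)
√(-194448 + z(511)) = √(-194448 + 25) = √(-194423) = I*√194423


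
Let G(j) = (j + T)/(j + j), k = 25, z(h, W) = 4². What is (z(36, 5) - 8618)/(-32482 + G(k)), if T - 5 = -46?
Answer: 107525/406029 ≈ 0.26482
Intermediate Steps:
z(h, W) = 16
T = -41 (T = 5 - 46 = -41)
G(j) = (-41 + j)/(2*j) (G(j) = (j - 41)/(j + j) = (-41 + j)/((2*j)) = (-41 + j)*(1/(2*j)) = (-41 + j)/(2*j))
(z(36, 5) - 8618)/(-32482 + G(k)) = (16 - 8618)/(-32482 + (½)*(-41 + 25)/25) = -8602/(-32482 + (½)*(1/25)*(-16)) = -8602/(-32482 - 8/25) = -8602/(-812058/25) = -8602*(-25/812058) = 107525/406029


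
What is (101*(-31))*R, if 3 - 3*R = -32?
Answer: -109585/3 ≈ -36528.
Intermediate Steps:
R = 35/3 (R = 1 - 1/3*(-32) = 1 + 32/3 = 35/3 ≈ 11.667)
(101*(-31))*R = (101*(-31))*(35/3) = -3131*35/3 = -109585/3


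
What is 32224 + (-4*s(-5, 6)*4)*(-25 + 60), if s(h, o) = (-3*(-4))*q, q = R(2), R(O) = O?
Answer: 18784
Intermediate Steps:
q = 2
s(h, o) = 24 (s(h, o) = -3*(-4)*2 = 12*2 = 24)
32224 + (-4*s(-5, 6)*4)*(-25 + 60) = 32224 + (-4*24*4)*(-25 + 60) = 32224 - 96*4*35 = 32224 - 384*35 = 32224 - 13440 = 18784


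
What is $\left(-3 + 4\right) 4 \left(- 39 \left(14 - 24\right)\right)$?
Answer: $1560$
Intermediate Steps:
$\left(-3 + 4\right) 4 \left(- 39 \left(14 - 24\right)\right) = 1 \cdot 4 \left(\left(-39\right) \left(-10\right)\right) = 4 \cdot 390 = 1560$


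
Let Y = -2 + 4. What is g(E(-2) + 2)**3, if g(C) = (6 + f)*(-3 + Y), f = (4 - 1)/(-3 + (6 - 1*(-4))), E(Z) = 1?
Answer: -91125/343 ≈ -265.67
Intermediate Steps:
f = 3/7 (f = 3/(-3 + (6 + 4)) = 3/(-3 + 10) = 3/7 ≈ 0.42857)
Y = 2
g(C) = -45/7 (g(C) = (6 + 3/7)*(-3 + 2) = (45/7)*(-1) = -45/7)
g(E(-2) + 2)**3 = (-45/7)**3 = -91125/343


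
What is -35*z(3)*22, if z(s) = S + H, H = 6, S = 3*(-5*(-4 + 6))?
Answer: 18480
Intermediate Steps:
S = -30 (S = 3*(-5*2) = 3*(-10) = -30)
z(s) = -24 (z(s) = -30 + 6 = -24)
-35*z(3)*22 = -35*(-24)*22 = 840*22 = 18480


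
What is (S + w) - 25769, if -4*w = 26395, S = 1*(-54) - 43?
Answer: -129859/4 ≈ -32465.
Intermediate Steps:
S = -97 (S = -54 - 43 = -97)
w = -26395/4 (w = -1/4*26395 = -26395/4 ≈ -6598.8)
(S + w) - 25769 = (-97 - 26395/4) - 25769 = -26783/4 - 25769 = -129859/4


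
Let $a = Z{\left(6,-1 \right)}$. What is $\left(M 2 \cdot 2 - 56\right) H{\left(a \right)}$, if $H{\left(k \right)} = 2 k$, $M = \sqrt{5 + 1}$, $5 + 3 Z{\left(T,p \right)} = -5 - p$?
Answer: $336 - 24 \sqrt{6} \approx 277.21$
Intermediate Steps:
$Z{\left(T,p \right)} = - \frac{10}{3} - \frac{p}{3}$ ($Z{\left(T,p \right)} = - \frac{5}{3} + \frac{-5 - p}{3} = - \frac{5}{3} - \left(\frac{5}{3} + \frac{p}{3}\right) = - \frac{10}{3} - \frac{p}{3}$)
$a = -3$ ($a = - \frac{10}{3} - - \frac{1}{3} = - \frac{10}{3} + \frac{1}{3} = -3$)
$M = \sqrt{6} \approx 2.4495$
$\left(M 2 \cdot 2 - 56\right) H{\left(a \right)} = \left(\sqrt{6} \cdot 2 \cdot 2 - 56\right) 2 \left(-3\right) = \left(2 \sqrt{6} \cdot 2 - 56\right) \left(-6\right) = \left(4 \sqrt{6} - 56\right) \left(-6\right) = \left(-56 + 4 \sqrt{6}\right) \left(-6\right) = 336 - 24 \sqrt{6}$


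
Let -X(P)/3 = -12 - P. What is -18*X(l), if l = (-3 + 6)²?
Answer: -1134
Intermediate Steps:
l = 9 (l = 3² = 9)
X(P) = 36 + 3*P (X(P) = -3*(-12 - P) = 36 + 3*P)
-18*X(l) = -18*(36 + 3*9) = -18*(36 + 27) = -18*63 = -1134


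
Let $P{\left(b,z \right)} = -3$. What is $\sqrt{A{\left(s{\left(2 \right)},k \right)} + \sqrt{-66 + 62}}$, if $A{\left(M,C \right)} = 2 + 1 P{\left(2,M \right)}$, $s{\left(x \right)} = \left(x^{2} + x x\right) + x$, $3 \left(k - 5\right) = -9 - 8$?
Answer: $\sqrt{-1 + 2 i} \approx 0.78615 + 1.272 i$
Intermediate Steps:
$k = - \frac{2}{3}$ ($k = 5 + \frac{-9 - 8}{3} = 5 + \frac{1}{3} \left(-17\right) = 5 - \frac{17}{3} = - \frac{2}{3} \approx -0.66667$)
$s{\left(x \right)} = x + 2 x^{2}$ ($s{\left(x \right)} = \left(x^{2} + x^{2}\right) + x = 2 x^{2} + x = x + 2 x^{2}$)
$A{\left(M,C \right)} = -1$ ($A{\left(M,C \right)} = 2 + 1 \left(-3\right) = 2 - 3 = -1$)
$\sqrt{A{\left(s{\left(2 \right)},k \right)} + \sqrt{-66 + 62}} = \sqrt{-1 + \sqrt{-66 + 62}} = \sqrt{-1 + \sqrt{-4}} = \sqrt{-1 + 2 i}$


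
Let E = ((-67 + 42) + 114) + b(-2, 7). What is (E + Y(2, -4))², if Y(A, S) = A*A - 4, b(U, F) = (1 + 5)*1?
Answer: 9025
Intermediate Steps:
b(U, F) = 6 (b(U, F) = 6*1 = 6)
Y(A, S) = -4 + A² (Y(A, S) = A² - 4 = -4 + A²)
E = 95 (E = ((-67 + 42) + 114) + 6 = (-25 + 114) + 6 = 89 + 6 = 95)
(E + Y(2, -4))² = (95 + (-4 + 2²))² = (95 + (-4 + 4))² = (95 + 0)² = 95² = 9025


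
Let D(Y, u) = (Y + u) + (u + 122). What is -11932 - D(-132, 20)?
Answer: -11962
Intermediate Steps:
D(Y, u) = 122 + Y + 2*u (D(Y, u) = (Y + u) + (122 + u) = 122 + Y + 2*u)
-11932 - D(-132, 20) = -11932 - (122 - 132 + 2*20) = -11932 - (122 - 132 + 40) = -11932 - 1*30 = -11932 - 30 = -11962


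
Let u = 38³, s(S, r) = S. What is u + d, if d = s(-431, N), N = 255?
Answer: 54441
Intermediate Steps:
u = 54872
d = -431
u + d = 54872 - 431 = 54441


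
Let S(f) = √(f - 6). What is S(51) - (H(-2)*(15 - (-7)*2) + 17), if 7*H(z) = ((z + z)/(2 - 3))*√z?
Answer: -17 + 3*√5 - 116*I*√2/7 ≈ -10.292 - 23.436*I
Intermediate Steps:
S(f) = √(-6 + f)
H(z) = -2*z^(3/2)/7 (H(z) = (((z + z)/(2 - 3))*√z)/7 = (((2*z)/(-1))*√z)/7 = (((2*z)*(-1))*√z)/7 = ((-2*z)*√z)/7 = (-2*z^(3/2))/7 = -2*z^(3/2)/7)
S(51) - (H(-2)*(15 - (-7)*2) + 17) = √(-6 + 51) - ((-(-4)*I*√2/7)*(15 - (-7)*2) + 17) = √45 - ((-(-4)*I*√2/7)*(15 - 1*(-14)) + 17) = 3*√5 - ((4*I*√2/7)*(15 + 14) + 17) = 3*√5 - ((4*I*√2/7)*29 + 17) = 3*√5 - (116*I*√2/7 + 17) = 3*√5 - (17 + 116*I*√2/7) = 3*√5 + (-17 - 116*I*√2/7) = -17 + 3*√5 - 116*I*√2/7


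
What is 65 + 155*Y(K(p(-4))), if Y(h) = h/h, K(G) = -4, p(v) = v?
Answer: 220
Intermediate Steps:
Y(h) = 1
65 + 155*Y(K(p(-4))) = 65 + 155*1 = 65 + 155 = 220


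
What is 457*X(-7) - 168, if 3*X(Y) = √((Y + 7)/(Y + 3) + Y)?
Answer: -168 + 457*I*√7/3 ≈ -168.0 + 403.04*I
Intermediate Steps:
X(Y) = √(Y + (7 + Y)/(3 + Y))/3 (X(Y) = √((Y + 7)/(Y + 3) + Y)/3 = √((7 + Y)/(3 + Y) + Y)/3 = √(Y + (7 + Y)/(3 + Y))/3)
457*X(-7) - 168 = 457*(√((7 - 7 - 7*(3 - 7))/(3 - 7))/3) - 168 = 457*(√((7 - 7 - 7*(-4))/(-4))/3) - 168 = 457*(√(-(7 - 7 + 28)/4)/3) - 168 = 457*(√(-¼*28)/3) - 168 = 457*(√(-7)/3) - 168 = 457*((I*√7)/3) - 168 = 457*(I*√7/3) - 168 = 457*I*√7/3 - 168 = -168 + 457*I*√7/3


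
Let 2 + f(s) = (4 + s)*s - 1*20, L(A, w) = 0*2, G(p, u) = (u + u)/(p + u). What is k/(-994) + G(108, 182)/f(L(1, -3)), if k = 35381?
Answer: -56523149/1585430 ≈ -35.652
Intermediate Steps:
G(p, u) = 2*u/(p + u) (G(p, u) = (2*u)/(p + u) = 2*u/(p + u))
L(A, w) = 0
f(s) = -22 + s*(4 + s) (f(s) = -2 + ((4 + s)*s - 1*20) = -2 + (s*(4 + s) - 20) = -2 + (-20 + s*(4 + s)) = -22 + s*(4 + s))
k/(-994) + G(108, 182)/f(L(1, -3)) = 35381/(-994) + (2*182/(108 + 182))/(-22 + 0**2 + 4*0) = 35381*(-1/994) + (2*182/290)/(-22 + 0 + 0) = -35381/994 + (2*182*(1/290))/(-22) = -35381/994 + (182/145)*(-1/22) = -35381/994 - 91/1595 = -56523149/1585430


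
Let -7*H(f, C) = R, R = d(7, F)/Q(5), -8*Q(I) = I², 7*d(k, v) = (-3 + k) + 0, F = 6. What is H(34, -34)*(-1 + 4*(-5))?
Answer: -96/175 ≈ -0.54857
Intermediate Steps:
d(k, v) = -3/7 + k/7 (d(k, v) = ((-3 + k) + 0)/7 = (-3 + k)/7 = -3/7 + k/7)
Q(I) = -I²/8
R = -32/175 (R = (-3/7 + (⅐)*7)/((-⅛*5²)) = (-3/7 + 1)/((-⅛*25)) = 4/(7*(-25/8)) = (4/7)*(-8/25) = -32/175 ≈ -0.18286)
H(f, C) = 32/1225 (H(f, C) = -⅐*(-32/175) = 32/1225)
H(34, -34)*(-1 + 4*(-5)) = 32*(-1 + 4*(-5))/1225 = 32*(-1 - 20)/1225 = (32/1225)*(-21) = -96/175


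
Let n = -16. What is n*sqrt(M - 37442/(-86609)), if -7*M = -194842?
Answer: -32*sqrt(2557722483244334)/606263 ≈ -2669.4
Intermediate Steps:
M = 194842/7 (M = -1/7*(-194842) = 194842/7 ≈ 27835.)
n*sqrt(M - 37442/(-86609)) = -16*sqrt(194842/7 - 37442/(-86609)) = -16*sqrt(194842/7 - 37442*(-1/86609)) = -16*sqrt(194842/7 + 37442/86609) = -32*sqrt(2557722483244334)/606263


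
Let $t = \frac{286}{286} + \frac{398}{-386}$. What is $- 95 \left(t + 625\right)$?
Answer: $- \frac{11458805}{193} \approx -59372.0$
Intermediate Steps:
$t = - \frac{6}{193}$ ($t = 286 \cdot \frac{1}{286} + 398 \left(- \frac{1}{386}\right) = 1 - \frac{199}{193} = - \frac{6}{193} \approx -0.031088$)
$- 95 \left(t + 625\right) = - 95 \left(- \frac{6}{193} + 625\right) = \left(-95\right) \frac{120619}{193} = - \frac{11458805}{193}$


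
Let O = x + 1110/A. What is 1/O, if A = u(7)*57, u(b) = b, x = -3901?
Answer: -133/518463 ≈ -0.00025653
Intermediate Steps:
A = 399 (A = 7*57 = 399)
O = -518463/133 (O = -3901 + 1110/399 = -3901 + 1110*(1/399) = -3901 + 370/133 = -518463/133 ≈ -3898.2)
1/O = 1/(-518463/133) = -133/518463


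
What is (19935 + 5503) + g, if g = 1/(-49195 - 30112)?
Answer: 2017411465/79307 ≈ 25438.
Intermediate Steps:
g = -1/79307 (g = 1/(-79307) = -1/79307 ≈ -1.2609e-5)
(19935 + 5503) + g = (19935 + 5503) - 1/79307 = 25438 - 1/79307 = 2017411465/79307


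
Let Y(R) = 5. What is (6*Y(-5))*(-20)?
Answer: -600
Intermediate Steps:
(6*Y(-5))*(-20) = (6*5)*(-20) = 30*(-20) = -600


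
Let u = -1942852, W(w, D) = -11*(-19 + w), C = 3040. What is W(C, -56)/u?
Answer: 33231/1942852 ≈ 0.017104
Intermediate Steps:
W(w, D) = 209 - 11*w
W(C, -56)/u = (209 - 11*3040)/(-1942852) = (209 - 33440)*(-1/1942852) = -33231*(-1/1942852) = 33231/1942852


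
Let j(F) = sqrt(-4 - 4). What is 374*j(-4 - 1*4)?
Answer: 748*I*sqrt(2) ≈ 1057.8*I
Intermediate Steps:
j(F) = 2*I*sqrt(2) (j(F) = sqrt(-8) = 2*I*sqrt(2))
374*j(-4 - 1*4) = 374*(2*I*sqrt(2)) = 748*I*sqrt(2)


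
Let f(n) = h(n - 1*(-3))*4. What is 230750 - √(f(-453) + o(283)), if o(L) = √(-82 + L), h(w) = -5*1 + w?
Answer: 230750 - √(-1820 + √201) ≈ 2.3075e+5 - 42.495*I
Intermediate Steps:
h(w) = -5 + w
f(n) = -8 + 4*n (f(n) = (-5 + (n - 1*(-3)))*4 = (-5 + (n + 3))*4 = (-5 + (3 + n))*4 = (-2 + n)*4 = -8 + 4*n)
230750 - √(f(-453) + o(283)) = 230750 - √((-8 + 4*(-453)) + √(-82 + 283)) = 230750 - √((-8 - 1812) + √201) = 230750 - √(-1820 + √201)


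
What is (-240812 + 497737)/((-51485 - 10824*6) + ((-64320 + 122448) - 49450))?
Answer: -256925/107751 ≈ -2.3844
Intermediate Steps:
(-240812 + 497737)/((-51485 - 10824*6) + ((-64320 + 122448) - 49450)) = 256925/((-51485 - 64944) + (58128 - 49450)) = 256925/(-116429 + 8678) = 256925/(-107751) = 256925*(-1/107751) = -256925/107751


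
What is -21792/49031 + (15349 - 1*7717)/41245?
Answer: -524606448/2022283595 ≈ -0.25941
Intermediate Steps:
-21792/49031 + (15349 - 1*7717)/41245 = -21792*1/49031 + (15349 - 7717)*(1/41245) = -21792/49031 + 7632*(1/41245) = -21792/49031 + 7632/41245 = -524606448/2022283595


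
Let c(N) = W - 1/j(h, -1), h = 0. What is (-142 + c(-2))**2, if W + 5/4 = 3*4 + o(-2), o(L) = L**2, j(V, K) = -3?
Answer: 2319529/144 ≈ 16108.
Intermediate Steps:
W = 59/4 (W = -5/4 + (3*4 + (-2)**2) = -5/4 + (12 + 4) = -5/4 + 16 = 59/4 ≈ 14.750)
c(N) = 181/12 (c(N) = 59/4 - 1/(-3) = 59/4 - 1*(-1/3) = 59/4 + 1/3 = 181/12)
(-142 + c(-2))**2 = (-142 + 181/12)**2 = (-1523/12)**2 = 2319529/144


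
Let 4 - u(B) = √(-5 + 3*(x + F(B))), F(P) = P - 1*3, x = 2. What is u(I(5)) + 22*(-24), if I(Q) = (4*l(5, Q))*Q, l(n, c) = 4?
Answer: -524 - 2*√58 ≈ -539.23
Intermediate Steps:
F(P) = -3 + P (F(P) = P - 3 = -3 + P)
I(Q) = 16*Q (I(Q) = (4*4)*Q = 16*Q)
u(B) = 4 - √(-8 + 3*B) (u(B) = 4 - √(-5 + 3*(2 + (-3 + B))) = 4 - √(-5 + 3*(-1 + B)) = 4 - √(-5 + (-3 + 3*B)) = 4 - √(-8 + 3*B))
u(I(5)) + 22*(-24) = (4 - √(-8 + 3*(16*5))) + 22*(-24) = (4 - √(-8 + 3*80)) - 528 = (4 - √(-8 + 240)) - 528 = (4 - √232) - 528 = (4 - 2*√58) - 528 = -524 - 2*√58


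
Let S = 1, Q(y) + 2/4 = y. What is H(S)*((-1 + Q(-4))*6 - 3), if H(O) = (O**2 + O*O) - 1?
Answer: -36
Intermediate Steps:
Q(y) = -1/2 + y
H(O) = -1 + 2*O**2 (H(O) = (O**2 + O**2) - 1 = 2*O**2 - 1 = -1 + 2*O**2)
H(S)*((-1 + Q(-4))*6 - 3) = (-1 + 2*1**2)*((-1 + (-1/2 - 4))*6 - 3) = (-1 + 2*1)*((-1 - 9/2)*6 - 3) = (-1 + 2)*(-11/2*6 - 3) = 1*(-33 - 3) = 1*(-36) = -36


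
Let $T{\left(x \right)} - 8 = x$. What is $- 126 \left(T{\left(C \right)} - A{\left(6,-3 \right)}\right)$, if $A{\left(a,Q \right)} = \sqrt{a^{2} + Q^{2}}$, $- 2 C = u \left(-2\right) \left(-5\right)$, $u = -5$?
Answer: $-4158 + 378 \sqrt{5} \approx -3312.8$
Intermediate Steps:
$C = 25$ ($C = - \frac{\left(-5\right) \left(-2\right) \left(-5\right)}{2} = - \frac{10 \left(-5\right)}{2} = \left(- \frac{1}{2}\right) \left(-50\right) = 25$)
$T{\left(x \right)} = 8 + x$
$A{\left(a,Q \right)} = \sqrt{Q^{2} + a^{2}}$
$- 126 \left(T{\left(C \right)} - A{\left(6,-3 \right)}\right) = - 126 \left(\left(8 + 25\right) - \sqrt{\left(-3\right)^{2} + 6^{2}}\right) = - 126 \left(33 - \sqrt{9 + 36}\right) = - 126 \left(33 - \sqrt{45}\right) = - 126 \left(33 - 3 \sqrt{5}\right) = -4158 + 378 \sqrt{5}$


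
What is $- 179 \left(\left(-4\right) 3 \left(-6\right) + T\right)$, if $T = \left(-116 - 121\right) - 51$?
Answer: $38664$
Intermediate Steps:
$T = -288$ ($T = -237 - 51 = -288$)
$- 179 \left(\left(-4\right) 3 \left(-6\right) + T\right) = - 179 \left(\left(-4\right) 3 \left(-6\right) - 288\right) = - 179 \left(\left(-12\right) \left(-6\right) - 288\right) = - 179 \left(72 - 288\right) = \left(-179\right) \left(-216\right) = 38664$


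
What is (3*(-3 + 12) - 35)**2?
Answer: 64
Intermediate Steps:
(3*(-3 + 12) - 35)**2 = (3*9 - 35)**2 = (27 - 35)**2 = (-8)**2 = 64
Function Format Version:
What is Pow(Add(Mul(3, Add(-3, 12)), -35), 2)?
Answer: 64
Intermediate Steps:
Pow(Add(Mul(3, Add(-3, 12)), -35), 2) = Pow(Add(Mul(3, 9), -35), 2) = Pow(Add(27, -35), 2) = Pow(-8, 2) = 64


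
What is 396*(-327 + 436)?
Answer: 43164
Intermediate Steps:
396*(-327 + 436) = 396*109 = 43164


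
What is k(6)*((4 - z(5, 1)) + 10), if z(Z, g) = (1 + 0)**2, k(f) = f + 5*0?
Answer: 78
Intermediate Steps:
k(f) = f (k(f) = f + 0 = f)
z(Z, g) = 1 (z(Z, g) = 1**2 = 1)
k(6)*((4 - z(5, 1)) + 10) = 6*((4 - 1*1) + 10) = 6*((4 - 1) + 10) = 6*(3 + 10) = 6*13 = 78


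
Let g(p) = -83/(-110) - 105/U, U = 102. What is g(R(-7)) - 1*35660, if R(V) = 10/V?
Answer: -33342357/935 ≈ -35660.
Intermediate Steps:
g(p) = -257/935 (g(p) = -83/(-110) - 105/102 = -83*(-1/110) - 105*1/102 = 83/110 - 35/34 = -257/935)
g(R(-7)) - 1*35660 = -257/935 - 1*35660 = -257/935 - 35660 = -33342357/935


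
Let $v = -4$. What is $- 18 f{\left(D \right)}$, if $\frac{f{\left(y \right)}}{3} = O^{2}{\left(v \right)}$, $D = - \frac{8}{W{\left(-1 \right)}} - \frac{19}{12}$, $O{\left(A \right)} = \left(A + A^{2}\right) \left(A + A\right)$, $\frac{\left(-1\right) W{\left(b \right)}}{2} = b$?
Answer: $-497664$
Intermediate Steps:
$W{\left(b \right)} = - 2 b$
$O{\left(A \right)} = 2 A \left(A + A^{2}\right)$ ($O{\left(A \right)} = \left(A + A^{2}\right) 2 A = 2 A \left(A + A^{2}\right)$)
$D = - \frac{67}{12}$ ($D = - \frac{8}{\left(-2\right) \left(-1\right)} - \frac{19}{12} = - \frac{8}{2} - \frac{19}{12} = \left(-8\right) \frac{1}{2} - \frac{19}{12} = -4 - \frac{19}{12} = - \frac{67}{12} \approx -5.5833$)
$f{\left(y \right)} = 27648$ ($f{\left(y \right)} = 3 \left(2 \left(-4\right)^{2} \left(1 - 4\right)\right)^{2} = 3 \left(2 \cdot 16 \left(-3\right)\right)^{2} = 3 \left(-96\right)^{2} = 3 \cdot 9216 = 27648$)
$- 18 f{\left(D \right)} = \left(-18\right) 27648 = -497664$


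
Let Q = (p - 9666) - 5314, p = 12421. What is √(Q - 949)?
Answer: 2*I*√877 ≈ 59.228*I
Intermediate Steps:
Q = -2559 (Q = (12421 - 9666) - 5314 = 2755 - 5314 = -2559)
√(Q - 949) = √(-2559 - 949) = √(-3508) = 2*I*√877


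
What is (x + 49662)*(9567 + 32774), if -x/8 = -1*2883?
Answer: 3079291566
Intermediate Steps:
x = 23064 (x = -(-8)*2883 = -8*(-2883) = 23064)
(x + 49662)*(9567 + 32774) = (23064 + 49662)*(9567 + 32774) = 72726*42341 = 3079291566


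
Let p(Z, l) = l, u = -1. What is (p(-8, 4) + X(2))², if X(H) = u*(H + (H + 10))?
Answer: 100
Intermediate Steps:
X(H) = -10 - 2*H (X(H) = -(H + (H + 10)) = -(H + (10 + H)) = -(10 + 2*H) = -10 - 2*H)
(p(-8, 4) + X(2))² = (4 + (-10 - 2*2))² = (4 + (-10 - 4))² = (4 - 14)² = (-10)² = 100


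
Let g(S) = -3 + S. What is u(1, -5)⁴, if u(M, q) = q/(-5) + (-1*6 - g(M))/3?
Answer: 1/81 ≈ 0.012346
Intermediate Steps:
u(M, q) = -1 - M/3 - q/5 (u(M, q) = q/(-5) + (-1*6 - (-3 + M))/3 = q*(-⅕) + (-6 + (3 - M))*(⅓) = -q/5 + (-3 - M)*(⅓) = -q/5 + (-1 - M/3) = -1 - M/3 - q/5)
u(1, -5)⁴ = (-1 - ⅓*1 - ⅕*(-5))⁴ = (-1 - ⅓ + 1)⁴ = (-⅓)⁴ = 1/81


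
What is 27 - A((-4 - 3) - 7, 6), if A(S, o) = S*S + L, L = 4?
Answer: -173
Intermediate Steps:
A(S, o) = 4 + S**2 (A(S, o) = S*S + 4 = S**2 + 4 = 4 + S**2)
27 - A((-4 - 3) - 7, 6) = 27 - (4 + ((-4 - 3) - 7)**2) = 27 - (4 + (-7 - 7)**2) = 27 - (4 + (-14)**2) = 27 - (4 + 196) = 27 - 1*200 = 27 - 200 = -173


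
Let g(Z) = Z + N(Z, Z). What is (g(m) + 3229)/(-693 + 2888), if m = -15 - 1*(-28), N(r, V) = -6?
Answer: 3236/2195 ≈ 1.4743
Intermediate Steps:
m = 13 (m = -15 + 28 = 13)
g(Z) = -6 + Z (g(Z) = Z - 6 = -6 + Z)
(g(m) + 3229)/(-693 + 2888) = ((-6 + 13) + 3229)/(-693 + 2888) = (7 + 3229)/2195 = 3236*(1/2195) = 3236/2195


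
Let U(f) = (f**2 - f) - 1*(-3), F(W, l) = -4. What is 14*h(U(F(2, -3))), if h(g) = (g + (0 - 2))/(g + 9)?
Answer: 147/16 ≈ 9.1875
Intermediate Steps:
U(f) = 3 + f**2 - f (U(f) = (f**2 - f) + 3 = 3 + f**2 - f)
h(g) = (-2 + g)/(9 + g) (h(g) = (g - 2)/(9 + g) = (-2 + g)/(9 + g))
14*h(U(F(2, -3))) = 14*((-2 + (3 + (-4)**2 - 1*(-4)))/(9 + (3 + (-4)**2 - 1*(-4)))) = 14*((-2 + (3 + 16 + 4))/(9 + (3 + 16 + 4))) = 14*((-2 + 23)/(9 + 23)) = 14*(21/32) = 147/16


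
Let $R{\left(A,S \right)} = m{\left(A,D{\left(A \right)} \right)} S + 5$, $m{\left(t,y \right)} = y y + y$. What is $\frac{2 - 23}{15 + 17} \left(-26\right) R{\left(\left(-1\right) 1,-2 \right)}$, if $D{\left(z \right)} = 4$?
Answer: $- \frac{9555}{16} \approx -597.19$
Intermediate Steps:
$m{\left(t,y \right)} = y + y^{2}$ ($m{\left(t,y \right)} = y^{2} + y = y + y^{2}$)
$R{\left(A,S \right)} = 5 + 20 S$ ($R{\left(A,S \right)} = 4 \left(1 + 4\right) S + 5 = 4 \cdot 5 S + 5 = 20 S + 5 = 5 + 20 S$)
$\frac{2 - 23}{15 + 17} \left(-26\right) R{\left(\left(-1\right) 1,-2 \right)} = \frac{2 - 23}{15 + 17} \left(-26\right) \left(5 + 20 \left(-2\right)\right) = - \frac{21}{32} \left(-26\right) \left(5 - 40\right) = \left(-21\right) \frac{1}{32} \left(-26\right) \left(-35\right) = \left(- \frac{21}{32}\right) \left(-26\right) \left(-35\right) = \frac{273}{16} \left(-35\right) = - \frac{9555}{16}$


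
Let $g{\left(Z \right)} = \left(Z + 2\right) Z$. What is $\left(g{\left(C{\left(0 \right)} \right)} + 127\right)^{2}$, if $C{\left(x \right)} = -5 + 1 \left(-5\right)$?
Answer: $42849$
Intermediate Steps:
$C{\left(x \right)} = -10$ ($C{\left(x \right)} = -5 - 5 = -10$)
$g{\left(Z \right)} = Z \left(2 + Z\right)$ ($g{\left(Z \right)} = \left(2 + Z\right) Z = Z \left(2 + Z\right)$)
$\left(g{\left(C{\left(0 \right)} \right)} + 127\right)^{2} = \left(- 10 \left(2 - 10\right) + 127\right)^{2} = \left(\left(-10\right) \left(-8\right) + 127\right)^{2} = \left(80 + 127\right)^{2} = 207^{2} = 42849$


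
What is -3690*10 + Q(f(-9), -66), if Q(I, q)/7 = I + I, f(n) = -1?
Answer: -36914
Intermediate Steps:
Q(I, q) = 14*I (Q(I, q) = 7*(I + I) = 7*(2*I) = 14*I)
-3690*10 + Q(f(-9), -66) = -3690*10 + 14*(-1) = -36900 - 14 = -36914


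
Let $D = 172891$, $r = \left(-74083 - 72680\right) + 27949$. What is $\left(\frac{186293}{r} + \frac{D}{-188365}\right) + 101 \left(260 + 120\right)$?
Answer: $\frac{858904084889581}{22380399110} \approx 38378.0$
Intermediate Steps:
$r = -118814$ ($r = -146763 + 27949 = -118814$)
$\left(\frac{186293}{r} + \frac{D}{-188365}\right) + 101 \left(260 + 120\right) = \left(\frac{186293}{-118814} + \frac{172891}{-188365}\right) + 101 \left(260 + 120\right) = \left(186293 \left(- \frac{1}{118814}\right) + 172891 \left(- \frac{1}{188365}\right)\right) + 101 \cdot 380 = \left(- \frac{186293}{118814} - \frac{172891}{188365}\right) + 38380 = - \frac{55632952219}{22380399110} + 38380 = \frac{858904084889581}{22380399110}$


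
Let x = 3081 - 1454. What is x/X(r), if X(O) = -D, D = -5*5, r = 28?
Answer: 1627/25 ≈ 65.080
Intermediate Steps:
x = 1627
D = -25
X(O) = 25 (X(O) = -1*(-25) = 25)
x/X(r) = 1627/25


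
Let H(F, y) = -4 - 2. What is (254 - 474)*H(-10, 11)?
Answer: 1320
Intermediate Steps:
H(F, y) = -6
(254 - 474)*H(-10, 11) = (254 - 474)*(-6) = -220*(-6) = 1320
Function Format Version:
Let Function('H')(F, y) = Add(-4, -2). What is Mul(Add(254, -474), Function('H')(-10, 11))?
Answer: 1320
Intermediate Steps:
Function('H')(F, y) = -6
Mul(Add(254, -474), Function('H')(-10, 11)) = Mul(Add(254, -474), -6) = Mul(-220, -6) = 1320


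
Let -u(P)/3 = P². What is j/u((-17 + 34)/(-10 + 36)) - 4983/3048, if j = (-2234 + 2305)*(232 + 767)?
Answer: -16238870717/293624 ≈ -55305.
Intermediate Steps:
u(P) = -3*P²
j = 70929 (j = 71*999 = 70929)
j/u((-17 + 34)/(-10 + 36)) - 4983/3048 = 70929/((-3*(-17 + 34)²/(-10 + 36)²)) - 4983/3048 = 70929/((-3*(17/26)²)) - 4983*1/3048 = 70929/((-3*(17*(1/26))²)) - 1661/1016 = 70929/((-3*(17/26)²)) - 1661/1016 = 70929/((-3*289/676)) - 1661/1016 = 70929/(-867/676) - 1661/1016 = 70929*(-676/867) - 1661/1016 = -15982668/289 - 1661/1016 = -16238870717/293624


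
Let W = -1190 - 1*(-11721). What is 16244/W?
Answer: 16244/10531 ≈ 1.5425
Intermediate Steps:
W = 10531 (W = -1190 + 11721 = 10531)
16244/W = 16244/10531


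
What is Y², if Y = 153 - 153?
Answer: 0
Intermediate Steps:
Y = 0
Y² = 0² = 0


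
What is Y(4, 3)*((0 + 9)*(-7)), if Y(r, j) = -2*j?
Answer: 378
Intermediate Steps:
Y(4, 3)*((0 + 9)*(-7)) = (-2*3)*((0 + 9)*(-7)) = -54*(-7) = -6*(-63) = 378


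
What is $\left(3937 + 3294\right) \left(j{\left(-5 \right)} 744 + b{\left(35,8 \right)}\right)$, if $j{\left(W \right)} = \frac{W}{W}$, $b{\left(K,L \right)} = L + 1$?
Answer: $5444943$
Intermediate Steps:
$b{\left(K,L \right)} = 1 + L$
$j{\left(W \right)} = 1$
$\left(3937 + 3294\right) \left(j{\left(-5 \right)} 744 + b{\left(35,8 \right)}\right) = \left(3937 + 3294\right) \left(1 \cdot 744 + \left(1 + 8\right)\right) = 7231 \left(744 + 9\right) = 7231 \cdot 753 = 5444943$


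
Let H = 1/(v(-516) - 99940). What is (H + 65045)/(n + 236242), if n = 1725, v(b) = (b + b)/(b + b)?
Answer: 6500532254/23782184013 ≈ 0.27334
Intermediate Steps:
v(b) = 1 (v(b) = (2*b)/((2*b)) = (2*b)*(1/(2*b)) = 1)
H = -1/99939 (H = 1/(1 - 99940) = 1/(-99939) = -1/99939 ≈ -1.0006e-5)
(H + 65045)/(n + 236242) = (-1/99939 + 65045)/(1725 + 236242) = (6500532254/99939)/237967 = (6500532254/99939)*(1/237967) = 6500532254/23782184013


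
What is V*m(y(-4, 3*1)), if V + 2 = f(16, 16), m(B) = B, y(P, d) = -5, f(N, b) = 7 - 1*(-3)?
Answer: -40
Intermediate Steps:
f(N, b) = 10 (f(N, b) = 7 + 3 = 10)
V = 8 (V = -2 + 10 = 8)
V*m(y(-4, 3*1)) = 8*(-5) = -40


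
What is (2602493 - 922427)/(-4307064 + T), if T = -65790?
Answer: -280011/728809 ≈ -0.38420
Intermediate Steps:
(2602493 - 922427)/(-4307064 + T) = (2602493 - 922427)/(-4307064 - 65790) = 1680066/(-4372854) = 1680066*(-1/4372854) = -280011/728809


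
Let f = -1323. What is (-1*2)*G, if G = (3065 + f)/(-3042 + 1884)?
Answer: 1742/579 ≈ 3.0086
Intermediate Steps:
G = -871/579 (G = (3065 - 1323)/(-3042 + 1884) = 1742/(-1158) = 1742*(-1/1158) = -871/579 ≈ -1.5043)
(-1*2)*G = -1*2*(-871/579) = -2*(-871/579) = 1742/579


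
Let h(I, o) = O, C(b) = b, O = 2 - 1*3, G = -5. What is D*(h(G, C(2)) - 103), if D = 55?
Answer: -5720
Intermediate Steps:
O = -1 (O = 2 - 3 = -1)
h(I, o) = -1
D*(h(G, C(2)) - 103) = 55*(-1 - 103) = 55*(-104) = -5720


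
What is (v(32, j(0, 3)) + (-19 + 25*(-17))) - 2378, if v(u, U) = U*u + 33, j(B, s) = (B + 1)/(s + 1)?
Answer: -2781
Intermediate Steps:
j(B, s) = (1 + B)/(1 + s)
v(u, U) = 33 + U*u
(v(32, j(0, 3)) + (-19 + 25*(-17))) - 2378 = ((33 + ((1 + 0)/(1 + 3))*32) + (-19 + 25*(-17))) - 2378 = ((33 + (1/4)*32) + (-19 - 425)) - 2378 = ((33 + ((1/4)*1)*32) - 444) - 2378 = ((33 + (1/4)*32) - 444) - 2378 = ((33 + 8) - 444) - 2378 = (41 - 444) - 2378 = -403 - 2378 = -2781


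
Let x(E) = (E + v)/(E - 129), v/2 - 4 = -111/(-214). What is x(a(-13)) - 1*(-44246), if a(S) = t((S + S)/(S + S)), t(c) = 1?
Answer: 302996071/6848 ≈ 44246.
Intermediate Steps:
v = 967/107 (v = 8 + 2*(-111/(-214)) = 8 + 2*(-111*(-1/214)) = 8 + 2*(111/214) = 8 + 111/107 = 967/107 ≈ 9.0374)
a(S) = 1
x(E) = (967/107 + E)/(-129 + E) (x(E) = (E + 967/107)/(E - 129) = (967/107 + E)/(-129 + E))
x(a(-13)) - 1*(-44246) = (967/107 + 1)/(-129 + 1) - 1*(-44246) = (1074/107)/(-128) + 44246 = -1/128*1074/107 + 44246 = -537/6848 + 44246 = 302996071/6848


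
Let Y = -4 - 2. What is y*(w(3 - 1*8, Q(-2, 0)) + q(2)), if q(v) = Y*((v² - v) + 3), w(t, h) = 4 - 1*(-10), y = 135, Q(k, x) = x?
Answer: -2160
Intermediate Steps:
w(t, h) = 14 (w(t, h) = 4 + 10 = 14)
Y = -6
q(v) = -18 - 6*v² + 6*v (q(v) = -6*((v² - v) + 3) = -6*(3 + v² - v) = -18 - 6*v² + 6*v)
y*(w(3 - 1*8, Q(-2, 0)) + q(2)) = 135*(14 + (-18 - 6*2² + 6*2)) = 135*(14 + (-18 - 6*4 + 12)) = 135*(14 + (-18 - 24 + 12)) = 135*(14 - 30) = 135*(-16) = -2160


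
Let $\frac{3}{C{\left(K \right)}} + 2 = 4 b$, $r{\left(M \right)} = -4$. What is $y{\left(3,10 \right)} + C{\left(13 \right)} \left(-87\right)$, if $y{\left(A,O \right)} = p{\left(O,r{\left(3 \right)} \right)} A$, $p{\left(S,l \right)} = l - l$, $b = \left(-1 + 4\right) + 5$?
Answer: $- \frac{87}{10} \approx -8.7$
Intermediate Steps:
$b = 8$ ($b = 3 + 5 = 8$)
$p{\left(S,l \right)} = 0$
$y{\left(A,O \right)} = 0$ ($y{\left(A,O \right)} = 0 A = 0$)
$C{\left(K \right)} = \frac{1}{10}$ ($C{\left(K \right)} = \frac{3}{-2 + 4 \cdot 8} = \frac{3}{-2 + 32} = \frac{3}{30} = 3 \cdot \frac{1}{30} = \frac{1}{10}$)
$y{\left(3,10 \right)} + C{\left(13 \right)} \left(-87\right) = 0 + \frac{1}{10} \left(-87\right) = 0 - \frac{87}{10} = - \frac{87}{10}$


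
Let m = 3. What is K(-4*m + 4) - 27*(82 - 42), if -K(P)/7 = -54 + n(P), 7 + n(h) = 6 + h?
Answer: -639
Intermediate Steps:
n(h) = -1 + h (n(h) = -7 + (6 + h) = -1 + h)
K(P) = 385 - 7*P (K(P) = -7*(-54 + (-1 + P)) = -7*(-55 + P) = 385 - 7*P)
K(-4*m + 4) - 27*(82 - 42) = (385 - 7*(-4*3 + 4)) - 27*(82 - 42) = (385 - 7*(-12 + 4)) - 27*40 = (385 - 7*(-8)) - 1080 = (385 + 56) - 1080 = 441 - 1080 = -639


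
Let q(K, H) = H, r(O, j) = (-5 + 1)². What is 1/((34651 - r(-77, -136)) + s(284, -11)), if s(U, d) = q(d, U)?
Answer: 1/34919 ≈ 2.8638e-5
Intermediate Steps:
r(O, j) = 16 (r(O, j) = (-4)² = 16)
s(U, d) = U
1/((34651 - r(-77, -136)) + s(284, -11)) = 1/((34651 - 1*16) + 284) = 1/((34651 - 16) + 284) = 1/(34635 + 284) = 1/34919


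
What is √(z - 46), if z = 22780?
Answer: 3*√2526 ≈ 150.78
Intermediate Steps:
√(z - 46) = √(22780 - 46) = √22734 = 3*√2526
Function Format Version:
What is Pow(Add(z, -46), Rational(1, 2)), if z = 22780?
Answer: Mul(3, Pow(2526, Rational(1, 2))) ≈ 150.78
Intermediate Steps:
Pow(Add(z, -46), Rational(1, 2)) = Pow(Add(22780, -46), Rational(1, 2)) = Pow(22734, Rational(1, 2)) = Mul(3, Pow(2526, Rational(1, 2)))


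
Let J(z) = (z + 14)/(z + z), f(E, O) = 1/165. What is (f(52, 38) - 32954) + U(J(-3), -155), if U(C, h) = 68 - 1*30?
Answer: -5431139/165 ≈ -32916.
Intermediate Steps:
f(E, O) = 1/165
J(z) = (14 + z)/(2*z) (J(z) = (14 + z)/((2*z)) = (14 + z)*(1/(2*z)) = (14 + z)/(2*z))
U(C, h) = 38 (U(C, h) = 68 - 30 = 38)
(f(52, 38) - 32954) + U(J(-3), -155) = (1/165 - 32954) + 38 = -5437409/165 + 38 = -5431139/165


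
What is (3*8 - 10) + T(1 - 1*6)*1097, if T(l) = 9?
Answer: 9887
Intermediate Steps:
(3*8 - 10) + T(1 - 1*6)*1097 = (3*8 - 10) + 9*1097 = (24 - 10) + 9873 = 14 + 9873 = 9887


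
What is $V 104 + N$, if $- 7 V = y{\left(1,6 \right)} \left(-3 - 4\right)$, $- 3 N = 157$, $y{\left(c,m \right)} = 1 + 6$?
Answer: $\frac{2027}{3} \approx 675.67$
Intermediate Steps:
$y{\left(c,m \right)} = 7$
$N = - \frac{157}{3}$ ($N = \left(- \frac{1}{3}\right) 157 = - \frac{157}{3} \approx -52.333$)
$V = 7$ ($V = - \frac{7 \left(-3 - 4\right)}{7} = - \frac{7 \left(-7\right)}{7} = \left(- \frac{1}{7}\right) \left(-49\right) = 7$)
$V 104 + N = 7 \cdot 104 - \frac{157}{3} = 728 - \frac{157}{3} = \frac{2027}{3}$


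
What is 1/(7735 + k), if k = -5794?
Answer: 1/1941 ≈ 0.00051520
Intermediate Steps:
1/(7735 + k) = 1/(7735 - 5794) = 1/1941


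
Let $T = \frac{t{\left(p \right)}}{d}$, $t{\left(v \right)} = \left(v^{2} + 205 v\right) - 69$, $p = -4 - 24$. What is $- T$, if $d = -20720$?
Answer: $- \frac{1005}{4144} \approx -0.24252$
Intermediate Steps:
$p = -28$ ($p = -4 - 24 = -28$)
$t{\left(v \right)} = -69 + v^{2} + 205 v$
$T = \frac{1005}{4144}$ ($T = \frac{-69 + \left(-28\right)^{2} + 205 \left(-28\right)}{-20720} = \left(-69 + 784 - 5740\right) \left(- \frac{1}{20720}\right) = \left(-5025\right) \left(- \frac{1}{20720}\right) = \frac{1005}{4144} \approx 0.24252$)
$- T = \left(-1\right) \frac{1005}{4144} = - \frac{1005}{4144}$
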